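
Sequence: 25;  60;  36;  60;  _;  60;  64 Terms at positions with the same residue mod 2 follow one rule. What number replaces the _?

49

Taking every 2nd term gives 2 separate tracks.
Stream A: 25, 36, ?, 64 (consecutive squares n² from n = 5).
Stream B: 60, 60, 60 (the constant sequence 60).
The gap is stream A's term 3; the rule gives 49.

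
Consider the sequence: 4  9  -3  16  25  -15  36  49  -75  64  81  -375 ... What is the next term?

100

Positions follow the repeating pattern AAB; grouping by letter gives 2 tracks.
Track A: 4, 9, 16, 25, 36, 49, 64, 81 — consecutive squares n² from n = 2.
Track B: -3, -15, -75, -375 — a geometric progression (common ratio 5).
Position 13 falls in track A as its term 9, giving 100.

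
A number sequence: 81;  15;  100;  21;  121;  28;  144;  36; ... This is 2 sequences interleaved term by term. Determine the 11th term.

196

Taking every 2nd term gives 2 separate tracks.
Subsequence A = 81, 100, 121, 144: the squares 9², 10², 11², ….
Subsequence B = 15, 21, 28, 36: the triangular numbers T_5, T_6, ….
Position 11 → subsequence A, term 6 = 196.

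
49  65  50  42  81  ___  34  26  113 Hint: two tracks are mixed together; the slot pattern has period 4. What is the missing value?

Reading positions in blocks of 4 reveals the pattern AABB — 2 tracks woven together.
Stream A = 49, 65, 81, ?, 113: linear: a_n = 33 + 16·n.
Stream B = 50, 42, 34, 26: arithmetic, step −8.
So the missing entry in stream A is 97.

97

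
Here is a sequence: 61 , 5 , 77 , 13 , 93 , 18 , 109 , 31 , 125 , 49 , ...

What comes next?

Split by position mod 2 into 2 tracks.
Stream A: 61, 77, 93, 109, 125 — arithmetic with common difference +16.
Stream B: 5, 13, 18, 31, 49 — each term equals the sum of the previous two.
Position 11 falls in stream A as its term 6, giving 141.

141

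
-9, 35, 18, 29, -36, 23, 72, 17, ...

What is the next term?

The terms cycle through 2 interleaved subsequences.
Subsequence A is -9, 18, -36, 72, which is a geometric progression (common ratio -2).
Subsequence B is 35, 29, 23, 17, which is linear: a_n = 41 − 6·n.
Position 9 → subsequence A, term 5 = -144.

-144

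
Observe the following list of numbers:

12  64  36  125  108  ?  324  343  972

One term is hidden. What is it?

Taking every 2nd term gives 2 separate tracks.
Track A = 12, 36, 108, 324, 972: multiplying by 3 each time.
Track B = 64, 125, ?, 343: consecutive cubes n³ from n = 4.
Track B's pattern makes the blank 216.

216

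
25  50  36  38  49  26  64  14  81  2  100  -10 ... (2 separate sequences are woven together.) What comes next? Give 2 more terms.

121, -22

The terms cycle through 2 interleaved subsequences.
Track A: 25, 36, 49, 64, 81, 100 — the squares 5², 6², 7², ….
Track B: 50, 38, 26, 14, 2, -10 — subtracting 12 each time.
Position 13 → track A, term 7 = 121.
Position 14 → track B, term 7 = -22.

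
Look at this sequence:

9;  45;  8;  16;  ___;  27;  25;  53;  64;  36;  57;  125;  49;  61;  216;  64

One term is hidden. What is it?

49

Split by position mod 3: positions 1, 4, 7, … form one track, and each other residue class forms its own.
Track A = 9, 16, 25, 36, 49, 64: perfect squares starting at 3².
Track B = 45, ?, 53, 57, 61: linear: a_n = 41 + 4·n.
Track C = 8, 27, 64, 125, 216: the cubes 2³, 3³, 4³, ….
Filling track B at index 2 by its rule yields 49.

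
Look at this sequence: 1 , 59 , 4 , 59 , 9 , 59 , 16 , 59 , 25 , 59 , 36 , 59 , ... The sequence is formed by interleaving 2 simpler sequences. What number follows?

49

The terms cycle through 2 interleaved subsequences.
Stream A is 1, 4, 9, 16, 25, 36, which is the squares 1², 2², 3², ….
Stream B is 59, 59, 59, 59, 59, 59, which is constant 59.
Position 13 → stream A, term 7 = 49.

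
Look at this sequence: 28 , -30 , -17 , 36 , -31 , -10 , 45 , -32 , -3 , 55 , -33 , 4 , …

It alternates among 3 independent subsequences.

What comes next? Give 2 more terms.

Read the sequence 3 terms at a time; column i is its own pattern.
Track A: 28, 36, 45, 55. Triangular numbers n(n+1)/2 for n = 7, 8, ….
Track B: -30, -31, -32, -33. Subtracting 1 each time.
Track C: -17, -10, -3, 4. Arithmetic with common difference +7.
Term 13 comes from track A (its 5th entry): 66.
The 14th slot belongs to track B; its 5th term is -34.

66, -34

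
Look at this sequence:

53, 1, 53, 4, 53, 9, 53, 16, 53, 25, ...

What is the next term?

53

Taking every 2nd term gives 2 separate tracks.
Track A: 53, 53, 53, 53, 53 (constant 53).
Track B: 1, 4, 9, 16, 25 (perfect squares starting at 1²).
The 11th slot belongs to track A; its 6th term is 53.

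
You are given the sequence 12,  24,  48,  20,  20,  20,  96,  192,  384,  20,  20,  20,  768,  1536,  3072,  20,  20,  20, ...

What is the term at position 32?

The slot pattern repeats as AAABBB (period 6), so there are 2 interleaved tracks.
Subsequence A: 12, 24, 48, 96, 192, 384, 768, 1536, 3072 — geometric, ×2 each step.
Subsequence B: 20, 20, 20, 20, 20, 20, 20, 20, 20 — always 20.
Term 32 comes from subsequence A (its 17th entry): 786432.

786432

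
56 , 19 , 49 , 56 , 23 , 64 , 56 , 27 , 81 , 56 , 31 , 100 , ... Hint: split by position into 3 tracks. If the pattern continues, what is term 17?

39

Read the sequence 3 terms at a time; column i is its own pattern.
Subsequence A is 56, 56, 56, 56, which is constant 56.
Subsequence B is 19, 23, 27, 31, which is adding 4 each time.
Subsequence C is 49, 64, 81, 100, which is perfect squares starting at 7².
The 17th slot belongs to subsequence B; its 6th term is 39.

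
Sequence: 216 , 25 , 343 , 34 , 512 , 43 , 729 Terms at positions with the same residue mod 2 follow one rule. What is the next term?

Positions 1, 3, 5, … form one subsequence and positions 2, 4, 6, … form another.
Subsequence A is 216, 343, 512, 729, which is perfect cubes starting at 6³.
Subsequence B is 25, 34, 43, which is adding 9 each time.
Term 8 comes from subsequence B (its 4th entry): 52.

52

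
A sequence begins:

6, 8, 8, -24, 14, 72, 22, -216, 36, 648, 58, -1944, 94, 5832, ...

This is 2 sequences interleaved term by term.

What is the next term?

152

Taking every 2nd term gives 2 separate tracks.
Track A: 6, 8, 14, 22, 36, 58, 94 (Fibonacci-style (each term is the sum of the two before it)).
Track B: 8, -24, 72, -216, 648, -1944, 5832 (a geometric progression (common ratio -3)).
Position 15 falls in track A as its term 8, giving 152.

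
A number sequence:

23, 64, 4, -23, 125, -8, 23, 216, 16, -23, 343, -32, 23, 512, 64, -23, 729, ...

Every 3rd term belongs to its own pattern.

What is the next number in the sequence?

Split by position mod 3 into 3 tracks.
Track A is 23, -23, 23, -23, 23, -23, which is oscillating between 23 and -23.
Track B is 64, 125, 216, 343, 512, 729, which is consecutive cubes n³ from n = 4.
Track C is 4, -8, 16, -32, 64, which is multiplying by -2 each time.
Position 18 falls in track C as its term 6, giving -128.

-128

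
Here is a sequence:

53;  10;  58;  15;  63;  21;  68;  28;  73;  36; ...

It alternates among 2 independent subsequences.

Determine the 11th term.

78

Taking every 2nd term gives 2 separate tracks.
Stream A is 53, 58, 63, 68, 73, which is linear: a_n = 48 + 5·n.
Stream B is 10, 15, 21, 28, 36, which is triangular numbers starting at T_4.
Position 11 → stream A, term 6 = 78.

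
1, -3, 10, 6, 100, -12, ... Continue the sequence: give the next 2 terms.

1000, 24

The terms cycle through 2 interleaved subsequences.
Stream A is 1, 10, 100, which is successive powers of 10.
Stream B is -3, 6, -12, which is a geometric progression (common ratio -2).
Position 7 → stream A, term 4 = 1000.
Position 8 falls in stream B as its term 4, giving 24.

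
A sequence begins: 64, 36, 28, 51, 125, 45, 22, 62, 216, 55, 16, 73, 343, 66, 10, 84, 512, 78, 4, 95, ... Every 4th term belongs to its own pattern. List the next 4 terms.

Split by position mod 4: positions 1, 5, 9, … form one track, and each other residue class forms its own.
Track A: 64, 125, 216, 343, 512. The cubes 4³, 5³, 6³, ….
Track B: 36, 45, 55, 66, 78. The triangular numbers T_8, T_9, ….
Track C: 28, 22, 16, 10, 4. Arithmetic with common difference −6.
Track D: 51, 62, 73, 84, 95. Arithmetic, step +11.
The 21st slot belongs to track A; its 6th term is 729.
Position 22 → track B, term 6 = 91.
Term 23 comes from track C (its 6th entry): -2.
Position 24 → track D, term 6 = 106.

729, 91, -2, 106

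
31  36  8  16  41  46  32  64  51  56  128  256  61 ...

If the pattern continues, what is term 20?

4096

The slot pattern repeats as AABB (period 4), so there are 2 interleaved tracks.
Subsequence A: 31, 36, 41, 46, 51, 56, 61. Arithmetic with common difference +5.
Subsequence B: 8, 16, 32, 64, 128, 256. A geometric progression (common ratio 2).
The 20th slot belongs to subsequence B; its 10th term is 4096.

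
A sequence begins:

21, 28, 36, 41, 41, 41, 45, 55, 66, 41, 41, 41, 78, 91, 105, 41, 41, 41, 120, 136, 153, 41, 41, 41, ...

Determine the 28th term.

Reading positions in blocks of 6 reveals the pattern AAABBB — 2 tracks woven together.
Stream A: 21, 28, 36, 45, 55, 66, 78, 91, 105, 120, 136, 153 — triangular numbers n(n+1)/2 for n = 6, 7, ….
Stream B: 41, 41, 41, 41, 41, 41, 41, 41, 41, 41, 41, 41 — constant 41.
The 28th slot belongs to stream B; its 13th term is 41.

41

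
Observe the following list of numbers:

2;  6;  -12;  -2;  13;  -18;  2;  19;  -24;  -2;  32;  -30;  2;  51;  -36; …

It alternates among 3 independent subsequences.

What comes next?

Read the sequence 3 terms at a time; column i is its own pattern.
Track A = 2, -2, 2, -2, 2: alternating ±2.
Track B = 6, 13, 19, 32, 51: each term equals the sum of the previous two.
Track C = -12, -18, -24, -30, -36: linear: a_n = -6 − 6·n.
Position 16 → track A, term 6 = -2.

-2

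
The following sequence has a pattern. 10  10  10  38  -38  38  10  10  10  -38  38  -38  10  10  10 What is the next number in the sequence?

38

Positions follow the repeating pattern AAABBB; grouping by letter gives 2 tracks.
Stream A: 10, 10, 10, 10, 10, 10, 10, 10, 10 (the constant sequence 10).
Stream B: 38, -38, 38, -38, 38, -38 (oscillating between 38 and -38).
The 16th slot belongs to stream B; its 7th term is 38.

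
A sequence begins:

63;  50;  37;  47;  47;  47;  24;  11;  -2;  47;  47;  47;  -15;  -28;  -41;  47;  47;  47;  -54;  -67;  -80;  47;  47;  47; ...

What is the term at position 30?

47

The slot pattern repeats as AAABBB (period 6), so there are 2 interleaved tracks.
Stream A: 63, 50, 37, 24, 11, -2, -15, -28, -41, -54, -67, -80. Arithmetic with common difference −13.
Stream B: 47, 47, 47, 47, 47, 47, 47, 47, 47, 47, 47, 47. Always 47.
Position 30 falls in stream B as its term 15, giving 47.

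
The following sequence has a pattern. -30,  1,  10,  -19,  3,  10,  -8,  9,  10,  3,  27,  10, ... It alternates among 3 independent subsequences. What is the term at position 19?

36

Split by position mod 3: positions 1, 4, 7, … form one track, and each other residue class forms its own.
Stream A: -30, -19, -8, 3 — arithmetic, step +11.
Stream B: 1, 3, 9, 27 — powers of 3.
Stream C: 10, 10, 10, 10 — always 10.
The 19th slot belongs to stream A; its 7th term is 36.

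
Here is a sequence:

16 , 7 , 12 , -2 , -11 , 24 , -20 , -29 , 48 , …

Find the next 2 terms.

The slot pattern repeats as AAB (period 3), so there are 2 interleaved tracks.
Subsequence A is 16, 7, -2, -11, -20, -29, which is arithmetic with common difference −9.
Subsequence B is 12, 24, 48, which is multiplying by 2 each time.
Position 10 falls in subsequence A as its term 7, giving -38.
Position 11 → subsequence A, term 8 = -47.

-38, -47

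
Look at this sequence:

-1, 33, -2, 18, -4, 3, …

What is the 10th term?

-27

Odd-indexed and even-indexed terms follow separate rules.
Track A: -1, -2, -4 (multiplying by 2 each time).
Track B: 33, 18, 3 (arithmetic with common difference −15).
Term 10 comes from track B (its 5th entry): -27.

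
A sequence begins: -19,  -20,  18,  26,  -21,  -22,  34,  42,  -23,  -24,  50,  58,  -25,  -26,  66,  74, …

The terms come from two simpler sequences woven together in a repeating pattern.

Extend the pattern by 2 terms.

-27, -28

Positions follow the repeating pattern AABB; grouping by letter gives 2 tracks.
Subsequence A: -19, -20, -21, -22, -23, -24, -25, -26 (arithmetic, step −1).
Subsequence B: 18, 26, 34, 42, 50, 58, 66, 74 (arithmetic with common difference +8).
Term 17 comes from subsequence A (its 9th entry): -27.
Position 18 falls in subsequence A as its term 10, giving -28.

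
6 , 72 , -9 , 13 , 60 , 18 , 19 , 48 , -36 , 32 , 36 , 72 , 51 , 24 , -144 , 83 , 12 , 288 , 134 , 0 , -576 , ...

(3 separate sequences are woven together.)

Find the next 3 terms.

Split by position mod 3 into 3 tracks.
Track A: 6, 13, 19, 32, 51, 83, 134. A Fibonacci-like recurrence a_n = a_{n-1} + a_{n-2}.
Track B: 72, 60, 48, 36, 24, 12, 0. Arithmetic, step −12.
Track C: -9, 18, -36, 72, -144, 288, -576. Multiplying by -2 each time.
Position 22 falls in track A as its term 8, giving 217.
The 23rd slot belongs to track B; its 8th term is -12.
Position 24 falls in track C as its term 8, giving 1152.

217, -12, 1152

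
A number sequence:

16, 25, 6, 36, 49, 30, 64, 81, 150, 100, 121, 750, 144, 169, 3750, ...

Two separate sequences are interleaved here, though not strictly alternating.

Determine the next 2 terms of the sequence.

Reading positions in blocks of 3 reveals the pattern AAB — 2 tracks woven together.
Track A: 16, 25, 36, 49, 64, 81, 100, 121, 144, 169 — the squares 4², 5², 6², ….
Track B: 6, 30, 150, 750, 3750 — multiplying by 5 each time.
Term 16 comes from track A (its 11th entry): 196.
Position 17 → track A, term 12 = 225.

196, 225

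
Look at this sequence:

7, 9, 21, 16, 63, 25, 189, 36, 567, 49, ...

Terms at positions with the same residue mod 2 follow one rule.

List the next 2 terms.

1701, 64

Split by position mod 2 into 2 tracks.
Subsequence A: 7, 21, 63, 189, 567. A geometric progression (common ratio 3).
Subsequence B: 9, 16, 25, 36, 49. Consecutive squares n² from n = 3.
The 11th slot belongs to subsequence A; its 6th term is 1701.
The 12th slot belongs to subsequence B; its 6th term is 64.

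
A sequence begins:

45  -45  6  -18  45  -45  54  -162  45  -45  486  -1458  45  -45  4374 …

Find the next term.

-13122

Reading positions in blocks of 4 reveals the pattern AABB — 2 tracks woven together.
Stream A is 45, -45, 45, -45, 45, -45, 45, -45, which is oscillating between 45 and -45.
Stream B is 6, -18, 54, -162, 486, -1458, 4374, which is geometric, ×-3 each step.
The 16th slot belongs to stream B; its 8th term is -13122.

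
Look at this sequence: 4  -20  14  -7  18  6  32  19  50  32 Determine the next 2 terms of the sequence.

82, 45

The terms cycle through 2 interleaved subsequences.
Subsequence A is 4, 14, 18, 32, 50, which is each term equals the sum of the previous two.
Subsequence B is -20, -7, 6, 19, 32, which is adding 13 each time.
The 11th slot belongs to subsequence A; its 6th term is 82.
Term 12 comes from subsequence B (its 6th entry): 45.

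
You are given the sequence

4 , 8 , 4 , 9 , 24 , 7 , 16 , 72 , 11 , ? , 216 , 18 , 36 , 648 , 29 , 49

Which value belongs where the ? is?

Read the sequence 3 terms at a time; column i is its own pattern.
Track A = 4, 9, 16, ?, 36, 49: perfect squares starting at 2².
Track B = 8, 24, 72, 216, 648: geometric with ratio 3.
Track C = 4, 7, 11, 18, 29: each term equals the sum of the previous two.
So the missing entry in track A is 25.

25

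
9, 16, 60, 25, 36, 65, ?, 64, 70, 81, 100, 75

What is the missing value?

49

Positions follow the repeating pattern AAB; grouping by letter gives 2 tracks.
Track A: 9, 16, 25, 36, ?, 64, 81, 100. The squares 3², 4², 5², ….
Track B: 60, 65, 70, 75. Arithmetic with common difference +5.
Track A's pattern makes the blank 49.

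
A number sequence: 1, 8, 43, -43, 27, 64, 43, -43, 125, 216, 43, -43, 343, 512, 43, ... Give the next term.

Reading positions in blocks of 4 reveals the pattern AABB — 2 tracks woven together.
Track A: 1, 8, 27, 64, 125, 216, 343, 512 (consecutive cubes n³ from n = 1).
Track B: 43, -43, 43, -43, 43, -43, 43 (alternating ±43).
Position 16 falls in track B as its term 8, giving -43.

-43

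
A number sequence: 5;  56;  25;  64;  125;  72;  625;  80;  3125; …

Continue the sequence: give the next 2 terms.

88, 15625

Odd-indexed and even-indexed terms follow separate rules.
Track A is 5, 25, 125, 625, 3125, which is powers 5^1, 5^2, 5^3, ….
Track B is 56, 64, 72, 80, which is linear: a_n = 48 + 8·n.
Position 10 falls in track B as its term 5, giving 88.
The 11th slot belongs to track A; its 6th term is 15625.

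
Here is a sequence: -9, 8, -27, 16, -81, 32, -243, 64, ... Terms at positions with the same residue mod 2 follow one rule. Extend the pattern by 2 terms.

-729, 128

Positions 1, 3, 5, … form one subsequence and positions 2, 4, 6, … form another.
Track A is -9, -27, -81, -243, which is multiplying by 3 each time.
Track B is 8, 16, 32, 64, which is powers of 2.
Position 9 falls in track A as its term 5, giving -729.
Term 10 comes from track B (its 5th entry): 128.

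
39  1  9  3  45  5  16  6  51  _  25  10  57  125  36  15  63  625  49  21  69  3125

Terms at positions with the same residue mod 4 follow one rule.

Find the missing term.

The terms cycle through 4 interleaved subsequences.
Subsequence A: 39, 45, 51, 57, 63, 69 — arithmetic, step +6.
Subsequence B: 1, 5, ?, 125, 625, 3125 — powers 5^0, 5^1, 5^2, ….
Subsequence C: 9, 16, 25, 36, 49 — the squares 3², 4², 5², ….
Subsequence D: 3, 6, 10, 15, 21 — triangular numbers starting at T_2.
Subsequence B's pattern makes the blank 25.

25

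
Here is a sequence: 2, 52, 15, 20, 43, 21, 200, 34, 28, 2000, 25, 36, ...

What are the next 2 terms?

20000, 16

Split by position mod 3: positions 1, 4, 7, … form one track, and each other residue class forms its own.
Stream A is 2, 20, 200, 2000, which is geometric with ratio 10.
Stream B is 52, 43, 34, 25, which is linear: a_n = 61 − 9·n.
Stream C is 15, 21, 28, 36, which is triangular numbers n(n+1)/2 for n = 5, 6, ….
Position 13 falls in stream A as its term 5, giving 20000.
The 14th slot belongs to stream B; its 5th term is 16.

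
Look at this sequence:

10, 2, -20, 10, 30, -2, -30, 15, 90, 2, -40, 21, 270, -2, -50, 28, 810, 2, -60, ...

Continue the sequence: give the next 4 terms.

36, 2430, -2, -70

Split by position mod 4: positions 1, 5, 9, … form one track, and each other residue class forms its own.
Stream A: 10, 30, 90, 270, 810 (multiplying by 3 each time).
Stream B: 2, -2, 2, -2, 2 (oscillating between 2 and -2).
Stream C: -20, -30, -40, -50, -60 (linear: a_n = -10 − 10·n).
Stream D: 10, 15, 21, 28 (triangular numbers starting at T_4).
Term 20 comes from stream D (its 5th entry): 36.
Term 21 comes from stream A (its 6th entry): 2430.
The 22nd slot belongs to stream B; its 6th term is -2.
Position 23 falls in stream C as its term 6, giving -70.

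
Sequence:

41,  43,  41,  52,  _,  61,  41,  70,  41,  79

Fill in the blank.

Positions 1, 3, 5, … form one subsequence and positions 2, 4, 6, … form another.
Stream A: 41, 41, ?, 41, 41 — the constant sequence 41.
Stream B: 43, 52, 61, 70, 79 — arithmetic with common difference +9.
Filling stream A at index 3 by its rule yields 41.

41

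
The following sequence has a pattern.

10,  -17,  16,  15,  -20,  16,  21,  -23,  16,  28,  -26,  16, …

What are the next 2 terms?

36, -29

The terms cycle through 3 interleaved subsequences.
Stream A: 10, 15, 21, 28 (triangular numbers n(n+1)/2 for n = 4, 5, …).
Stream B: -17, -20, -23, -26 (linear: a_n = -14 − 3·n).
Stream C: 16, 16, 16, 16 (always 16).
Term 13 comes from stream A (its 5th entry): 36.
The 14th slot belongs to stream B; its 5th term is -29.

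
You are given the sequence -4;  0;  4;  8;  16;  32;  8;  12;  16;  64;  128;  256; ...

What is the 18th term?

2048

Reading positions in blocks of 6 reveals the pattern AAABBB — 2 tracks woven together.
Track A = -4, 0, 4, 8, 12, 16: arithmetic with common difference +4.
Track B = 8, 16, 32, 64, 128, 256: successive powers of 2.
The 18th slot belongs to track B; its 9th term is 2048.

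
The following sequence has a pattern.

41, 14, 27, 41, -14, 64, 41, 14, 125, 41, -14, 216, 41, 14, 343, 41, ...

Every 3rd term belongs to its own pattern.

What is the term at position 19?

41

Split by position mod 3: positions 1, 4, 7, … form one track, and each other residue class forms its own.
Stream A: 41, 41, 41, 41, 41, 41 — always 41.
Stream B: 14, -14, 14, -14, 14 — alternating ±14.
Stream C: 27, 64, 125, 216, 343 — perfect cubes starting at 3³.
Term 19 comes from stream A (its 7th entry): 41.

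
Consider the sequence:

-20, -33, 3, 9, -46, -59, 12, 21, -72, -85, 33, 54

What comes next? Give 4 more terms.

The slot pattern repeats as AABB (period 4), so there are 2 interleaved tracks.
Subsequence A is -20, -33, -46, -59, -72, -85, which is linear: a_n = -7 − 13·n.
Subsequence B is 3, 9, 12, 21, 33, 54, which is each term equals the sum of the previous two.
The 13th slot belongs to subsequence A; its 7th term is -98.
The 14th slot belongs to subsequence A; its 8th term is -111.
Term 15 comes from subsequence B (its 7th entry): 87.
Position 16 falls in subsequence B as its term 8, giving 141.

-98, -111, 87, 141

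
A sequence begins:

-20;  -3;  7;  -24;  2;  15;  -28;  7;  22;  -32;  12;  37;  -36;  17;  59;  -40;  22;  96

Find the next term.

-44

Read the sequence 3 terms at a time; column i is its own pattern.
Track A: -20, -24, -28, -32, -36, -40 — linear: a_n = -16 − 4·n.
Track B: -3, 2, 7, 12, 17, 22 — arithmetic with common difference +5.
Track C: 7, 15, 22, 37, 59, 96 — Fibonacci-style (each term is the sum of the two before it).
Position 19 falls in track A as its term 7, giving -44.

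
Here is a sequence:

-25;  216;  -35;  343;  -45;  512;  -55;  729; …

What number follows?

-65

Split by position mod 2 into 2 tracks.
Track A: -25, -35, -45, -55. Subtracting 10 each time.
Track B: 216, 343, 512, 729. Consecutive cubes n³ from n = 6.
Term 9 comes from track A (its 5th entry): -65.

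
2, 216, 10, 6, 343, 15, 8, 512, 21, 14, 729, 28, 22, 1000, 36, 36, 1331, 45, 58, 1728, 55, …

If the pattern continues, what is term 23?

Taking every 3rd term gives 3 separate tracks.
Track A is 2, 6, 8, 14, 22, 36, 58, which is each term equals the sum of the previous two.
Track B is 216, 343, 512, 729, 1000, 1331, 1728, which is perfect cubes starting at 6³.
Track C is 10, 15, 21, 28, 36, 45, 55, which is triangular numbers n(n+1)/2 for n = 4, 5, ….
Position 23 falls in track B as its term 8, giving 2197.

2197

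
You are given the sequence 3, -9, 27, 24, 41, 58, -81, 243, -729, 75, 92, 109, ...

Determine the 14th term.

-6561

Positions follow the repeating pattern AAABBB; grouping by letter gives 2 tracks.
Track A: 3, -9, 27, -81, 243, -729. Multiplying by -3 each time.
Track B: 24, 41, 58, 75, 92, 109. Arithmetic with common difference +17.
Position 14 falls in track A as its term 8, giving -6561.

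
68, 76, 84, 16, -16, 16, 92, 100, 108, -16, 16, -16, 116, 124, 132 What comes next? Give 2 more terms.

Reading positions in blocks of 6 reveals the pattern AAABBB — 2 tracks woven together.
Track A: 68, 76, 84, 92, 100, 108, 116, 124, 132 (arithmetic, step +8).
Track B: 16, -16, 16, -16, 16, -16 (alternating ±16).
The 16th slot belongs to track B; its 7th term is 16.
The 17th slot belongs to track B; its 8th term is -16.

16, -16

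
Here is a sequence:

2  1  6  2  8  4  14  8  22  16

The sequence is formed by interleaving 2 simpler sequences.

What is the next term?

Split by position mod 2 into 2 tracks.
Track A: 2, 6, 8, 14, 22 (a Fibonacci-like recurrence a_n = a_{n-1} + a_{n-2}).
Track B: 1, 2, 4, 8, 16 (successive powers of 2).
The 11th slot belongs to track A; its 6th term is 36.

36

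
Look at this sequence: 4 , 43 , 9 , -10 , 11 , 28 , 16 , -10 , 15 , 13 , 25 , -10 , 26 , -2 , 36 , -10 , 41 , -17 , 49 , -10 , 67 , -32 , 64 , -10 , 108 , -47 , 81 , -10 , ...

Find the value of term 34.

Split by position mod 4 into 4 tracks.
Track A: 4, 11, 15, 26, 41, 67, 108 (a Fibonacci-like recurrence a_n = a_{n-1} + a_{n-2}).
Track B: 43, 28, 13, -2, -17, -32, -47 (subtracting 15 each time).
Track C: 9, 16, 25, 36, 49, 64, 81 (the squares 3², 4², 5², …).
Track D: -10, -10, -10, -10, -10, -10, -10 (constant -10).
The 34th slot belongs to track B; its 9th term is -77.

-77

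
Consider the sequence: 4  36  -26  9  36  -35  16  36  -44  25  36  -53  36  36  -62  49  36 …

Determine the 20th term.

36

Taking every 3rd term gives 3 separate tracks.
Stream A = 4, 9, 16, 25, 36, 49: consecutive squares n² from n = 2.
Stream B = 36, 36, 36, 36, 36, 36: constant 36.
Stream C = -26, -35, -44, -53, -62: arithmetic with common difference −9.
Position 20 falls in stream B as its term 7, giving 36.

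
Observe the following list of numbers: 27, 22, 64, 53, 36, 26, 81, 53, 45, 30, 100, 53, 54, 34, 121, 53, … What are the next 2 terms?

Read the sequence 4 terms at a time; column i is its own pattern.
Track A is 27, 36, 45, 54, which is adding 9 each time.
Track B is 22, 26, 30, 34, which is arithmetic, step +4.
Track C is 64, 81, 100, 121, which is perfect squares starting at 8².
Track D is 53, 53, 53, 53, which is the constant sequence 53.
Term 17 comes from track A (its 5th entry): 63.
Position 18 → track B, term 5 = 38.

63, 38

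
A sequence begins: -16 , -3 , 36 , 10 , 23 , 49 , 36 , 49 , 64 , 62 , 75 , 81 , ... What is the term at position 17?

127

Positions follow the repeating pattern AAB; grouping by letter gives 2 tracks.
Track A is -16, -3, 10, 23, 36, 49, 62, 75, which is arithmetic, step +13.
Track B is 36, 49, 64, 81, which is the squares 6², 7², 8², ….
Position 17 → track A, term 12 = 127.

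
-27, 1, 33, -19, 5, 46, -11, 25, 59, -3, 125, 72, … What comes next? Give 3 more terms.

Taking every 3rd term gives 3 separate tracks.
Track A = -27, -19, -11, -3: adding 8 each time.
Track B = 1, 5, 25, 125: powers of 5.
Track C = 33, 46, 59, 72: arithmetic, step +13.
Position 13 → track A, term 5 = 5.
Position 14 → track B, term 5 = 625.
The 15th slot belongs to track C; its 5th term is 85.

5, 625, 85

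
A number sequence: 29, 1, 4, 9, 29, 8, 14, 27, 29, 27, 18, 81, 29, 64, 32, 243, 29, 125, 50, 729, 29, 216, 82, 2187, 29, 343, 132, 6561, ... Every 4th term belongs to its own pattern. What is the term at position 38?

Split by position mod 4 into 4 tracks.
Track A: 29, 29, 29, 29, 29, 29, 29 — constant 29.
Track B: 1, 8, 27, 64, 125, 216, 343 — perfect cubes starting at 1³.
Track C: 4, 14, 18, 32, 50, 82, 132 — each term equals the sum of the previous two.
Track D: 9, 27, 81, 243, 729, 2187, 6561 — powers 3^2, 3^3, 3^4, ….
Position 38 → track B, term 10 = 1000.

1000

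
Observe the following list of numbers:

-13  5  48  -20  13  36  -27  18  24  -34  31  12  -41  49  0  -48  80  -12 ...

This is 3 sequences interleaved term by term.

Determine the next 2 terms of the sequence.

-55, 129

Taking every 3rd term gives 3 separate tracks.
Stream A: -13, -20, -27, -34, -41, -48 — linear: a_n = -6 − 7·n.
Stream B: 5, 13, 18, 31, 49, 80 — a Fibonacci-like recurrence a_n = a_{n-1} + a_{n-2}.
Stream C: 48, 36, 24, 12, 0, -12 — subtracting 12 each time.
Term 19 comes from stream A (its 7th entry): -55.
Term 20 comes from stream B (its 7th entry): 129.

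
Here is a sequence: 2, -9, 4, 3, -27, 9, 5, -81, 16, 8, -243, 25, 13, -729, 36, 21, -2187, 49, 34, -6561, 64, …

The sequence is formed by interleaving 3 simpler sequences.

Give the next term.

The terms cycle through 3 interleaved subsequences.
Track A: 2, 3, 5, 8, 13, 21, 34. A Fibonacci-like recurrence a_n = a_{n-1} + a_{n-2}.
Track B: -9, -27, -81, -243, -729, -2187, -6561. Geometric, ×3 each step.
Track C: 4, 9, 16, 25, 36, 49, 64. Consecutive squares n² from n = 2.
The 22nd slot belongs to track A; its 8th term is 55.

55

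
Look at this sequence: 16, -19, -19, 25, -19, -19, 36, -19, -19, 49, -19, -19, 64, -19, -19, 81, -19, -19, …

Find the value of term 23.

-19

Reading positions in blocks of 3 reveals the pattern ABB — 2 tracks woven together.
Track A: 16, 25, 36, 49, 64, 81 — the squares 4², 5², 6², ….
Track B: -19, -19, -19, -19, -19, -19, -19, -19, -19, -19, -19, -19 — constant -19.
Position 23 falls in track B as its term 15, giving -19.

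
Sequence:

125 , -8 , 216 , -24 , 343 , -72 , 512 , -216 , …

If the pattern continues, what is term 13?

Positions 1, 3, 5, … form one subsequence and positions 2, 4, 6, … form another.
Track A: 125, 216, 343, 512 — the cubes 5³, 6³, 7³, ….
Track B: -8, -24, -72, -216 — a geometric progression (common ratio 3).
Position 13 falls in track A as its term 7, giving 1331.

1331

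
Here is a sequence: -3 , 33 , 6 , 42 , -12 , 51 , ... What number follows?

24

Taking every 2nd term gives 2 separate tracks.
Track A: -3, 6, -12 — a geometric progression (common ratio -2).
Track B: 33, 42, 51 — adding 9 each time.
Term 7 comes from track A (its 4th entry): 24.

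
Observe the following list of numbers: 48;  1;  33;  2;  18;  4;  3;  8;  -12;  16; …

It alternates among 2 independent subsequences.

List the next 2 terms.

Split by position mod 2 into 2 tracks.
Stream A = 48, 33, 18, 3, -12: arithmetic with common difference −15.
Stream B = 1, 2, 4, 8, 16: powers 2^0, 2^1, 2^2, ….
Term 11 comes from stream A (its 6th entry): -27.
Position 12 falls in stream B as its term 6, giving 32.

-27, 32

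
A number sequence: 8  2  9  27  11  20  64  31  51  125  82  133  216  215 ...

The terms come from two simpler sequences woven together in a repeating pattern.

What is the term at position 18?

911

Reading positions in blocks of 3 reveals the pattern ABB — 2 tracks woven together.
Subsequence A: 8, 27, 64, 125, 216 — perfect cubes starting at 2³.
Subsequence B: 2, 9, 11, 20, 31, 51, 82, 133, 215 — a Fibonacci-like recurrence a_n = a_{n-1} + a_{n-2}.
The 18th slot belongs to subsequence B; its 12th term is 911.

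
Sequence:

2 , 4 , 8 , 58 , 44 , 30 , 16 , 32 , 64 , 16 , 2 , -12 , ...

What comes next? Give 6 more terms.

The slot pattern repeats as AAABBB (period 6), so there are 2 interleaved tracks.
Subsequence A is 2, 4, 8, 16, 32, 64, which is successive powers of 2.
Subsequence B is 58, 44, 30, 16, 2, -12, which is linear: a_n = 72 − 14·n.
Term 13 comes from subsequence A (its 7th entry): 128.
Position 14 → subsequence A, term 8 = 256.
The 15th slot belongs to subsequence A; its 9th term is 512.
Position 16 falls in subsequence B as its term 7, giving -26.
Position 17 → subsequence B, term 8 = -40.
Position 18 → subsequence B, term 9 = -54.

128, 256, 512, -26, -40, -54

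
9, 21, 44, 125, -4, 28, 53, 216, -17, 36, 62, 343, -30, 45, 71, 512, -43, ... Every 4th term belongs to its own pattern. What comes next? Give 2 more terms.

Split by position mod 4 into 4 tracks.
Track A: 9, -4, -17, -30, -43 (subtracting 13 each time).
Track B: 21, 28, 36, 45 (triangular numbers starting at T_6).
Track C: 44, 53, 62, 71 (arithmetic, step +9).
Track D: 125, 216, 343, 512 (consecutive cubes n³ from n = 5).
Term 18 comes from track B (its 5th entry): 55.
The 19th slot belongs to track C; its 5th term is 80.

55, 80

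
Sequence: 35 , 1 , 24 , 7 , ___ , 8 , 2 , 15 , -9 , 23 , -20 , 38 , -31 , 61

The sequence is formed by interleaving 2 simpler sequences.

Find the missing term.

13

Odd-indexed and even-indexed terms follow separate rules.
Stream A: 35, 24, ?, 2, -9, -20, -31. Arithmetic with common difference −11.
Stream B: 1, 7, 8, 15, 23, 38, 61. Each term equals the sum of the previous two.
Filling stream A at index 3 by its rule yields 13.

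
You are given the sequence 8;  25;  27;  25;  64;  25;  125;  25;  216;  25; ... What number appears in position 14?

25

The terms cycle through 2 interleaved subsequences.
Track A: 8, 27, 64, 125, 216. The cubes 2³, 3³, 4³, ….
Track B: 25, 25, 25, 25, 25. Constant 25.
Position 14 → track B, term 7 = 25.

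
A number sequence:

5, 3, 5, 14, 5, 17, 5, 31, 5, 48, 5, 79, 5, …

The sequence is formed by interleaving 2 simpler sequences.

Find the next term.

127

Taking every 2nd term gives 2 separate tracks.
Stream A is 5, 5, 5, 5, 5, 5, 5, which is constant 5.
Stream B is 3, 14, 17, 31, 48, 79, which is Fibonacci-style (each term is the sum of the two before it).
Term 14 comes from stream B (its 7th entry): 127.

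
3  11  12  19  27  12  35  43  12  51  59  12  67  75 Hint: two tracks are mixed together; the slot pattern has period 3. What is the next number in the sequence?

12

Reading positions in blocks of 3 reveals the pattern AAB — 2 tracks woven together.
Track A is 3, 11, 19, 27, 35, 43, 51, 59, 67, 75, which is adding 8 each time.
Track B is 12, 12, 12, 12, which is constant 12.
The 15th slot belongs to track B; its 5th term is 12.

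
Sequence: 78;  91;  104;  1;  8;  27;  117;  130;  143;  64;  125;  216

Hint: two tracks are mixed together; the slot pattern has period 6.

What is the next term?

The slot pattern repeats as AAABBB (period 6), so there are 2 interleaved tracks.
Stream A = 78, 91, 104, 117, 130, 143: arithmetic, step +13.
Stream B = 1, 8, 27, 64, 125, 216: the cubes 1³, 2³, 3³, ….
Position 13 → stream A, term 7 = 156.

156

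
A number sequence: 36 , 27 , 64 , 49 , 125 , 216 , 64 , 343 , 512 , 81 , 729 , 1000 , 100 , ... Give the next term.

1331

Positions follow the repeating pattern ABB; grouping by letter gives 2 tracks.
Subsequence A = 36, 49, 64, 81, 100: perfect squares starting at 6².
Subsequence B = 27, 64, 125, 216, 343, 512, 729, 1000: consecutive cubes n³ from n = 3.
The 14th slot belongs to subsequence B; its 9th term is 1331.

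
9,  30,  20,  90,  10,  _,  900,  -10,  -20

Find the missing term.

Positions follow the repeating pattern ABB; grouping by letter gives 2 tracks.
Track A: 9, 90, 900. A geometric progression (common ratio 10).
Track B: 30, 20, 10, ?, -10, -20. Linear: a_n = 40 − 10·n.
The gap is track B's term 4; the rule gives 0.

0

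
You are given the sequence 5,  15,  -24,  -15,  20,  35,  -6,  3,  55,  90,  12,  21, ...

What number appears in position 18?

615

The slot pattern repeats as AABB (period 4), so there are 2 interleaved tracks.
Track A: 5, 15, 20, 35, 55, 90 — Fibonacci-style (each term is the sum of the two before it).
Track B: -24, -15, -6, 3, 12, 21 — arithmetic with common difference +9.
Position 18 falls in track A as its term 10, giving 615.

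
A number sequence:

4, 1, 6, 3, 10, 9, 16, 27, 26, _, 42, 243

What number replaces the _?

Positions 1, 3, 5, … form one subsequence and positions 2, 4, 6, … form another.
Stream A: 4, 6, 10, 16, 26, 42 — a Fibonacci-like recurrence a_n = a_{n-1} + a_{n-2}.
Stream B: 1, 3, 9, 27, ?, 243 — multiplying by 3 each time.
The gap is stream B's term 5; the rule gives 81.

81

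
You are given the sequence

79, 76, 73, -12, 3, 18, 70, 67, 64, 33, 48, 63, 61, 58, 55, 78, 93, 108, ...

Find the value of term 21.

46

Positions follow the repeating pattern AAABBB; grouping by letter gives 2 tracks.
Stream A: 79, 76, 73, 70, 67, 64, 61, 58, 55 (arithmetic with common difference −3).
Stream B: -12, 3, 18, 33, 48, 63, 78, 93, 108 (linear: a_n = -27 + 15·n).
Position 21 → stream A, term 12 = 46.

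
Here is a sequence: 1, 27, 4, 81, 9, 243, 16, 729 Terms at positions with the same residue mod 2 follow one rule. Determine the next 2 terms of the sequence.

25, 2187

Positions 1, 3, 5, … form one subsequence and positions 2, 4, 6, … form another.
Subsequence A: 1, 4, 9, 16 — consecutive squares n² from n = 1.
Subsequence B: 27, 81, 243, 729 — successive powers of 3.
Position 9 falls in subsequence A as its term 5, giving 25.
Term 10 comes from subsequence B (its 5th entry): 2187.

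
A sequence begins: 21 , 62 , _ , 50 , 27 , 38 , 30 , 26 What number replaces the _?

24

Positions 1, 3, 5, … form one subsequence and positions 2, 4, 6, … form another.
Subsequence A: 21, ?, 27, 30 — arithmetic, step +3.
Subsequence B: 62, 50, 38, 26 — arithmetic, step −12.
So the missing entry in subsequence A is 24.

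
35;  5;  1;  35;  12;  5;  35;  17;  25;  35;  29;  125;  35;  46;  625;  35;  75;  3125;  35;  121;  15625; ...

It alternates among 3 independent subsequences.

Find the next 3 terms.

35, 196, 78125

Taking every 3rd term gives 3 separate tracks.
Track A = 35, 35, 35, 35, 35, 35, 35: the constant sequence 35.
Track B = 5, 12, 17, 29, 46, 75, 121: Fibonacci-style (each term is the sum of the two before it).
Track C = 1, 5, 25, 125, 625, 3125, 15625: successive powers of 5.
Position 22 falls in track A as its term 8, giving 35.
The 23rd slot belongs to track B; its 8th term is 196.
Term 24 comes from track C (its 8th entry): 78125.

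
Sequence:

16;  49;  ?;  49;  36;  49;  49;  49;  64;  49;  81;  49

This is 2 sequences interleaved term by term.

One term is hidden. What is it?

25

Positions 1, 3, 5, … form one subsequence and positions 2, 4, 6, … form another.
Track A: 16, ?, 36, 49, 64, 81 — the squares 4², 5², 6², ….
Track B: 49, 49, 49, 49, 49, 49 — the constant sequence 49.
Filling track A at index 2 by its rule yields 25.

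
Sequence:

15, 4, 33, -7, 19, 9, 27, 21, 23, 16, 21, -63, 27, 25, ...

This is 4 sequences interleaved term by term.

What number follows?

15

Taking every 4th term gives 4 separate tracks.
Subsequence A = 15, 19, 23, 27: arithmetic, step +4.
Subsequence B = 4, 9, 16, 25: the squares 2², 3², 4², ….
Subsequence C = 33, 27, 21: subtracting 6 each time.
Subsequence D = -7, 21, -63: geometric, ×-3 each step.
Term 15 comes from subsequence C (its 4th entry): 15.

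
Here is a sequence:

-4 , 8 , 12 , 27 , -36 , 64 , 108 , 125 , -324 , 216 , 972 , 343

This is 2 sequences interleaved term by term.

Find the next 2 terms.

-2916, 512

Taking every 2nd term gives 2 separate tracks.
Subsequence A = -4, 12, -36, 108, -324, 972: geometric, ×-3 each step.
Subsequence B = 8, 27, 64, 125, 216, 343: perfect cubes starting at 2³.
Position 13 falls in subsequence A as its term 7, giving -2916.
The 14th slot belongs to subsequence B; its 7th term is 512.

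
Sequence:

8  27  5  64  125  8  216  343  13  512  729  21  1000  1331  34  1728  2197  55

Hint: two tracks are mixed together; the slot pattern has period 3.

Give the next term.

Reading positions in blocks of 3 reveals the pattern AAB — 2 tracks woven together.
Stream A: 8, 27, 64, 125, 216, 343, 512, 729, 1000, 1331, 1728, 2197 (consecutive cubes n³ from n = 2).
Stream B: 5, 8, 13, 21, 34, 55 (a Fibonacci-like recurrence a_n = a_{n-1} + a_{n-2}).
Position 19 → stream A, term 13 = 2744.

2744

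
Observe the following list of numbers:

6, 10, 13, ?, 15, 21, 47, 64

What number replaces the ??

30

Reading positions in blocks of 4 reveals the pattern AABB — 2 tracks woven together.
Subsequence A: 6, 10, 15, 21 — the triangular numbers T_3, T_4, ….
Subsequence B: 13, ?, 47, 64 — adding 17 each time.
The gap is subsequence B's term 2; the rule gives 30.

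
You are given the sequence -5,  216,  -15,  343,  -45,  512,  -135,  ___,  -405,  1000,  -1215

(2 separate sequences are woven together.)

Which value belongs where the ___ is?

729

The terms cycle through 2 interleaved subsequences.
Track A is -5, -15, -45, -135, -405, -1215, which is geometric with ratio 3.
Track B is 216, 343, 512, ?, 1000, which is the cubes 6³, 7³, 8³, ….
Track B's pattern makes the blank 729.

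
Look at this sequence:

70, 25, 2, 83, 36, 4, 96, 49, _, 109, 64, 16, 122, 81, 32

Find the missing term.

8

Read the sequence 3 terms at a time; column i is its own pattern.
Track A is 70, 83, 96, 109, 122, which is linear: a_n = 57 + 13·n.
Track B is 25, 36, 49, 64, 81, which is perfect squares starting at 5².
Track C is 2, 4, ?, 16, 32, which is multiplying by 2 each time.
The gap is track C's term 3; the rule gives 8.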